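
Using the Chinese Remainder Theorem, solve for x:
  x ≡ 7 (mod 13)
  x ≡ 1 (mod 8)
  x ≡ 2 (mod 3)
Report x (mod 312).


Moduli 13, 8, 3 are pairwise coprime; by CRT there is a unique solution modulo M = 13 · 8 · 3 = 312.
Solve pairwise, accumulating the modulus:
  Start with x ≡ 7 (mod 13).
  Combine with x ≡ 1 (mod 8): since gcd(13, 8) = 1, we get a unique residue mod 104.
    Write x = 7 + 13·t and substitute into x ≡ 1 (mod 8): 13·t ≡ 1 − 7 = -6 (mod 8).
    Reduce coefficients mod 8: 5·t ≡ 2 (mod 8).
    The inverse of 5 mod 8 is 5 (since 5·5 = 25 = 3·8 + 1), so t ≡ 5·2 = 10 ≡ 2 (mod 8).
    Then x = 7 + 13·2 = 33, valid modulo lcm(13, 8) = 104: x ≡ 33 (mod 104).
  Combine with x ≡ 2 (mod 3): since gcd(104, 3) = 1, we get a unique residue mod 312.
    Write x = 33 + 104·t and substitute into x ≡ 2 (mod 3): 104·t ≡ 2 − 33 = -31 (mod 3).
    Reduce coefficients mod 3: 2·t ≡ 2 (mod 3).
    The inverse of 2 mod 3 is 2 (since 2·2 = 4 = 1·3 + 1), so t ≡ 2·2 = 4 ≡ 1 (mod 3).
    Then x = 33 + 104·1 = 137, valid modulo lcm(104, 3) = 312: x ≡ 137 (mod 312).
Verify: 137 mod 13 = 7 ✓, 137 mod 8 = 1 ✓, 137 mod 3 = 2 ✓.

x ≡ 137 (mod 312).


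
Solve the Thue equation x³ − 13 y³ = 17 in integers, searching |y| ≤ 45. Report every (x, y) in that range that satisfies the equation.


The equation is x³ - 13y³ = 17. For fixed y, x³ = 13·y³ + 17, so a solution requires the RHS to be a perfect cube.
Strategy: iterate y from -45 to 45, compute RHS = 13·y³ + 17, and check whether it is a (positive or negative) perfect cube.
Check small values of y:
  y = 0: RHS = 17 is not a perfect cube.
  y = 1: RHS = 30 is not a perfect cube.
  y = -1: RHS = 4 is not a perfect cube.
  y = 2: RHS = 121 is not a perfect cube.
  y = -2: RHS = -87 is not a perfect cube.
  y = 3: RHS = 368 is not a perfect cube.
  y = -3: RHS = -334 is not a perfect cube.
Continuing the search up to |y| = 45 finds no solutions either.
No (x, y) in the scanned range satisfies the equation.

No integer solutions with |y| ≤ 45.


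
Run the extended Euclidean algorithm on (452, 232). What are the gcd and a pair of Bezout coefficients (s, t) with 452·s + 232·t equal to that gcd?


Euclidean algorithm on (452, 232) — divide until remainder is 0:
  452 = 1 · 232 + 220
  232 = 1 · 220 + 12
  220 = 18 · 12 + 4
  12 = 3 · 4 + 0
gcd(452, 232) = 4.
Track Bezout coefficients alongside the remainders: start with r₀ = 452 = a·1 + b·0 (s = 1, t = 0) and r₁ = 232 = a·0 + b·1 (s = 0, t = 1); each new remainder r_{k+1} = r_{k-1} − q_k·r_k inherits s_{k+1} = s_{k-1} − q_k·s_k, t_{k+1} = t_{k-1} − q_k·t_k, so r_k = a·s_k + b·t_k at every step:
  q = 1: r = 220, s = 1 − 1·0 = 1, t = 0 − 1·1 = -1  (check: 452·1 + 232·(-1) = 220)
  q = 1: r = 12, s = 0 − 1·1 = -1, t = 1 − 1·(-1) = 2  (check: 452·(-1) + 232·2 = 12)
  q = 18: r = 4, s = 1 − 18·(-1) = 19, t = -1 − 18·2 = -37  (check: 452·19 + 232·(-37) = 4)
The row with r = 4 (the gcd) gives the Bezout coefficients s = 19, t = -37.
Result: 452 · (19) + 232 · (-37) = 4.

gcd(452, 232) = 4; s = 19, t = -37 (check: 452·19 + 232·(-37) = 4).


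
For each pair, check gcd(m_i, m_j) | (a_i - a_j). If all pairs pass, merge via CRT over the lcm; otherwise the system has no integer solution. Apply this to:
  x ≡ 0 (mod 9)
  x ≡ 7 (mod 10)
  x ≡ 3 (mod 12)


Moduli 9, 10, 12 are not pairwise coprime, so CRT works modulo lcm(m_i) when all pairwise compatibility conditions hold.
Pairwise compatibility: gcd(m_i, m_j) must divide a_i - a_j for every pair.
Merge one congruence at a time:
  Start: x ≡ 0 (mod 9).
  Combine with x ≡ 7 (mod 10): gcd(9, 10) = 1; 7 - 0 = 7, which IS divisible by 1, so compatible.
    Write x = 0 + 9·t and substitute into x ≡ 7 (mod 10): 9·t ≡ 7 − 0 = 7 (mod 10).
    The inverse of 9 mod 10 is 9 (since 9·9 = 81 = 8·10 + 1), so t ≡ 9·7 = 63 ≡ 3 (mod 10).
    Then x = 0 + 9·3 = 27, valid modulo lcm(9, 10) = 90: x ≡ 27 (mod 90).
  Combine with x ≡ 3 (mod 12): gcd(90, 12) = 6; 3 - 27 = -24, which IS divisible by 6, so compatible.
    Write x = 27 + 90·t and substitute into x ≡ 3 (mod 12): 90·t ≡ 3 − 27 = -24 (mod 12).
    Divide the congruence (and modulus) by g = 6: 15·t ≡ -4 (mod 2).
    Reduce coefficients mod 2: 1·t ≡ 0 (mod 2).
    So t ≡ 0 (mod 2).
    Then x = 27 + 90·0 = 27, valid modulo lcm(90, 12) = 180: x ≡ 27 (mod 180).
Verify: 27 mod 9 = 0, 27 mod 10 = 7, 27 mod 12 = 3.

x ≡ 27 (mod 180).


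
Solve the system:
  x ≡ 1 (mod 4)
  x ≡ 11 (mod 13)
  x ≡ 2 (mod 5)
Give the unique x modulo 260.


Moduli 4, 13, 5 are pairwise coprime; by CRT there is a unique solution modulo M = 4 · 13 · 5 = 260.
Solve pairwise, accumulating the modulus:
  Start with x ≡ 1 (mod 4).
  Combine with x ≡ 11 (mod 13): since gcd(4, 13) = 1, we get a unique residue mod 52.
    Write x = 1 + 4·t and substitute into x ≡ 11 (mod 13): 4·t ≡ 11 − 1 = 10 (mod 13).
    The inverse of 4 mod 13 is 10 (since 4·10 = 40 = 3·13 + 1), so t ≡ 10·10 = 100 ≡ 9 (mod 13).
    Then x = 1 + 4·9 = 37, valid modulo lcm(4, 13) = 52: x ≡ 37 (mod 52).
  Combine with x ≡ 2 (mod 5): since gcd(52, 5) = 1, we get a unique residue mod 260.
    Write x = 37 + 52·t and substitute into x ≡ 2 (mod 5): 52·t ≡ 2 − 37 = -35 (mod 5).
    Reduce coefficients mod 5: 2·t ≡ 0 (mod 5).
    The inverse of 2 mod 5 is 3 (since 2·3 = 6 = 1·5 + 1), so t ≡ 3·0 = 0 ≡ 0 (mod 5).
    Then x = 37 + 52·0 = 37, valid modulo lcm(52, 5) = 260: x ≡ 37 (mod 260).
Verify: 37 mod 4 = 1 ✓, 37 mod 13 = 11 ✓, 37 mod 5 = 2 ✓.

x ≡ 37 (mod 260).


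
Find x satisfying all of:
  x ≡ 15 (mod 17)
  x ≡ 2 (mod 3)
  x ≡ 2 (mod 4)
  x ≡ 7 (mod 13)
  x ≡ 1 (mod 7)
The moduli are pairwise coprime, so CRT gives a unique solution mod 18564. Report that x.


Product of moduli M = 17 · 3 · 4 · 13 · 7 = 18564.
Merge one congruence at a time:
  Start: x ≡ 15 (mod 17).
  Combine with x ≡ 2 (mod 3); new modulus lcm = 51.
    Write x = 15 + 17·t and substitute into x ≡ 2 (mod 3): 17·t ≡ 2 − 15 = -13 (mod 3).
    Reduce coefficients mod 3: 2·t ≡ 2 (mod 3).
    The inverse of 2 mod 3 is 2 (since 2·2 = 4 = 1·3 + 1), so t ≡ 2·2 = 4 ≡ 1 (mod 3).
    Then x = 15 + 17·1 = 32, valid modulo lcm(17, 3) = 51: x ≡ 32 (mod 51).
  Combine with x ≡ 2 (mod 4); new modulus lcm = 204.
    Write x = 32 + 51·t and substitute into x ≡ 2 (mod 4): 51·t ≡ 2 − 32 = -30 (mod 4).
    Reduce coefficients mod 4: 3·t ≡ 2 (mod 4).
    The inverse of 3 mod 4 is 3 (since 3·3 = 9 = 2·4 + 1), so t ≡ 3·2 = 6 ≡ 2 (mod 4).
    Then x = 32 + 51·2 = 134, valid modulo lcm(51, 4) = 204: x ≡ 134 (mod 204).
  Combine with x ≡ 7 (mod 13); new modulus lcm = 2652.
    Write x = 134 + 204·t and substitute into x ≡ 7 (mod 13): 204·t ≡ 7 − 134 = -127 (mod 13).
    Reduce coefficients mod 13: 9·t ≡ 3 (mod 13).
    The inverse of 9 mod 13 is 3 (since 9·3 = 27 = 2·13 + 1), so t ≡ 3·3 = 9 ≡ 9 (mod 13).
    Then x = 134 + 204·9 = 1970, valid modulo lcm(204, 13) = 2652: x ≡ 1970 (mod 2652).
  Combine with x ≡ 1 (mod 7); new modulus lcm = 18564.
    Write x = 1970 + 2652·t and substitute into x ≡ 1 (mod 7): 2652·t ≡ 1 − 1970 = -1969 (mod 7).
    Reduce coefficients mod 7: 6·t ≡ 5 (mod 7).
    The inverse of 6 mod 7 is 6 (since 6·6 = 36 = 5·7 + 1), so t ≡ 6·5 = 30 ≡ 2 (mod 7).
    Then x = 1970 + 2652·2 = 7274, valid modulo lcm(2652, 7) = 18564: x ≡ 7274 (mod 18564).
Verify against each original: 7274 mod 17 = 15, 7274 mod 3 = 2, 7274 mod 4 = 2, 7274 mod 13 = 7, 7274 mod 7 = 1.

x ≡ 7274 (mod 18564).


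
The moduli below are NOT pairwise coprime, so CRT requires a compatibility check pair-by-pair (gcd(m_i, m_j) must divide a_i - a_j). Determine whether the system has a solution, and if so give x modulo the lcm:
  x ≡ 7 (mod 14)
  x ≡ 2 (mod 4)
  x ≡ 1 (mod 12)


Moduli 14, 4, 12 are not pairwise coprime, so CRT works modulo lcm(m_i) when all pairwise compatibility conditions hold.
Pairwise compatibility: gcd(m_i, m_j) must divide a_i - a_j for every pair.
Merge one congruence at a time:
  Start: x ≡ 7 (mod 14).
  Combine with x ≡ 2 (mod 4): gcd(14, 4) = 2, and 2 - 7 = -5 is NOT divisible by 2.
    ⇒ system is inconsistent (no integer solution).

No solution (the system is inconsistent).


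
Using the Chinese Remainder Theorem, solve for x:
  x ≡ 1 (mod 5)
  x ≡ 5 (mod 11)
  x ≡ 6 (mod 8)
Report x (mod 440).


Moduli 5, 11, 8 are pairwise coprime; by CRT there is a unique solution modulo M = 5 · 11 · 8 = 440.
Solve pairwise, accumulating the modulus:
  Start with x ≡ 1 (mod 5).
  Combine with x ≡ 5 (mod 11): since gcd(5, 11) = 1, we get a unique residue mod 55.
    Write x = 1 + 5·t and substitute into x ≡ 5 (mod 11): 5·t ≡ 5 − 1 = 4 (mod 11).
    The inverse of 5 mod 11 is 9 (since 5·9 = 45 = 4·11 + 1), so t ≡ 9·4 = 36 ≡ 3 (mod 11).
    Then x = 1 + 5·3 = 16, valid modulo lcm(5, 11) = 55: x ≡ 16 (mod 55).
  Combine with x ≡ 6 (mod 8): since gcd(55, 8) = 1, we get a unique residue mod 440.
    Write x = 16 + 55·t and substitute into x ≡ 6 (mod 8): 55·t ≡ 6 − 16 = -10 (mod 8).
    Reduce coefficients mod 8: 7·t ≡ 6 (mod 8).
    The inverse of 7 mod 8 is 7 (since 7·7 = 49 = 6·8 + 1), so t ≡ 7·6 = 42 ≡ 2 (mod 8).
    Then x = 16 + 55·2 = 126, valid modulo lcm(55, 8) = 440: x ≡ 126 (mod 440).
Verify: 126 mod 5 = 1 ✓, 126 mod 11 = 5 ✓, 126 mod 8 = 6 ✓.

x ≡ 126 (mod 440).


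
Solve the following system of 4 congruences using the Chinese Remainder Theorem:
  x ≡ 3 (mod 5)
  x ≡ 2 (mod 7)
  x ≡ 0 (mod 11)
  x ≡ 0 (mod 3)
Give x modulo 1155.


Product of moduli M = 5 · 7 · 11 · 3 = 1155.
Merge one congruence at a time:
  Start: x ≡ 3 (mod 5).
  Combine with x ≡ 2 (mod 7); new modulus lcm = 35.
    Write x = 3 + 5·t and substitute into x ≡ 2 (mod 7): 5·t ≡ 2 − 3 = -1 (mod 7).
    Reduce coefficients mod 7: 5·t ≡ 6 (mod 7).
    The inverse of 5 mod 7 is 3 (since 5·3 = 15 = 2·7 + 1), so t ≡ 3·6 = 18 ≡ 4 (mod 7).
    Then x = 3 + 5·4 = 23, valid modulo lcm(5, 7) = 35: x ≡ 23 (mod 35).
  Combine with x ≡ 0 (mod 11); new modulus lcm = 385.
    Write x = 23 + 35·t and substitute into x ≡ 0 (mod 11): 35·t ≡ 0 − 23 = -23 (mod 11).
    Reduce coefficients mod 11: 2·t ≡ 10 (mod 11).
    The inverse of 2 mod 11 is 6 (since 2·6 = 12 = 1·11 + 1), so t ≡ 6·10 = 60 ≡ 5 (mod 11).
    Then x = 23 + 35·5 = 198, valid modulo lcm(35, 11) = 385: x ≡ 198 (mod 385).
  Combine with x ≡ 0 (mod 3); new modulus lcm = 1155.
    Write x = 198 + 385·t and substitute into x ≡ 0 (mod 3): 385·t ≡ 0 − 198 = -198 (mod 3).
    Reduce coefficients mod 3: 1·t ≡ 0 (mod 3).
    So t ≡ 0 (mod 3).
    Then x = 198 + 385·0 = 198, valid modulo lcm(385, 3) = 1155: x ≡ 198 (mod 1155).
Verify against each original: 198 mod 5 = 3, 198 mod 7 = 2, 198 mod 11 = 0, 198 mod 3 = 0.

x ≡ 198 (mod 1155).


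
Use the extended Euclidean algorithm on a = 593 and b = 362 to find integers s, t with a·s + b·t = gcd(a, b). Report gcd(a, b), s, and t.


Euclidean algorithm on (593, 362) — divide until remainder is 0:
  593 = 1 · 362 + 231
  362 = 1 · 231 + 131
  231 = 1 · 131 + 100
  131 = 1 · 100 + 31
  100 = 3 · 31 + 7
  31 = 4 · 7 + 3
  7 = 2 · 3 + 1
  3 = 3 · 1 + 0
gcd(593, 362) = 1.
Track Bezout coefficients alongside the remainders: start with r₀ = 593 = a·1 + b·0 (s = 1, t = 0) and r₁ = 362 = a·0 + b·1 (s = 0, t = 1); each new remainder r_{k+1} = r_{k-1} − q_k·r_k inherits s_{k+1} = s_{k-1} − q_k·s_k, t_{k+1} = t_{k-1} − q_k·t_k, so r_k = a·s_k + b·t_k at every step:
  q = 1: r = 231, s = 1 − 1·0 = 1, t = 0 − 1·1 = -1  (check: 593·1 + 362·(-1) = 231)
  q = 1: r = 131, s = 0 − 1·1 = -1, t = 1 − 1·(-1) = 2  (check: 593·(-1) + 362·2 = 131)
  q = 1: r = 100, s = 1 − 1·(-1) = 2, t = -1 − 1·2 = -3  (check: 593·2 + 362·(-3) = 100)
  q = 1: r = 31, s = -1 − 1·2 = -3, t = 2 − 1·(-3) = 5  (check: 593·(-3) + 362·5 = 31)
  q = 3: r = 7, s = 2 − 3·(-3) = 11, t = -3 − 3·5 = -18  (check: 593·11 + 362·(-18) = 7)
  q = 4: r = 3, s = -3 − 4·11 = -47, t = 5 − 4·(-18) = 77  (check: 593·(-47) + 362·77 = 3)
  q = 2: r = 1, s = 11 − 2·(-47) = 105, t = -18 − 2·77 = -172  (check: 593·105 + 362·(-172) = 1)
The row with r = 1 (the gcd) gives the Bezout coefficients s = 105, t = -172.
Result: 593 · (105) + 362 · (-172) = 1.

gcd(593, 362) = 1; s = 105, t = -172 (check: 593·105 + 362·(-172) = 1).


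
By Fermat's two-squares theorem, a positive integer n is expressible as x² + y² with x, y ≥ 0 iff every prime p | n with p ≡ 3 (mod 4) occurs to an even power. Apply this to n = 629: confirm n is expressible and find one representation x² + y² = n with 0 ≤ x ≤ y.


Step 1: Factor n = 629 = 17 · 37.
Step 2: Check the mod-4 condition on each prime factor: 17 ≡ 1 (mod 4), exponent 1; 37 ≡ 1 (mod 4), exponent 1.
All primes ≡ 3 (mod 4) appear to even exponent (or don't appear), so by the two-squares theorem n IS expressible as a sum of two squares.
Step 3: Build a representation. Here n = 17 · 37 is a product of primes ≡ 1 (mod 4). Each prime p ≡ 1 (mod 4) is itself a sum of two squares; find a² by testing p − a² for a perfect square:
  17: 17 − 1² = 16 = 4² ⇒ 17 = 1² + 4².
  37: 37 − 1² = 36 = 6² ⇒ 37 = 1² + 6².
  Combine using the Brahmagupta–Fibonacci identity (a² + b²)(c² + d²) = (ac − bd)² + (ad + bc)² = (ac + bd)² + (ad − bc)²:
  17 · 37 = 629: from (1² + 4²)(1² + 6²), take (1·1 − 4·6, 1·6 + 4·1) = (1 − 24, 6 + 4) = (-23, 10); dropping signs (only squares matter) gives (23, 10); check 23² + 10² = 529 + 100 = 629 ✓.
Step 4: Order so x ≤ y and verify: 10² + 23² = 100 + 529 = 629 = n. ✓

n = 629 = 10² + 23² (one valid representation with x ≤ y).


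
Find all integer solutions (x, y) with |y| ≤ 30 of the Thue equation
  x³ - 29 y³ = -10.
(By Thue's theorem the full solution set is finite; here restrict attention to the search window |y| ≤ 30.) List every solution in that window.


The equation is x³ - 29y³ = -10. For fixed y, x³ = 29·y³ − 10, so a solution requires the RHS to be a perfect cube.
Strategy: iterate y from -30 to 30, compute RHS = 29·y³ − 10, and check whether it is a (positive or negative) perfect cube.
Check small values of y:
  y = 0: RHS = -10 is not a perfect cube.
  y = 1: RHS = 19 is not a perfect cube.
  y = -1: RHS = -39 is not a perfect cube.
  y = 2: RHS = 222 is not a perfect cube.
  y = -2: RHS = -242 is not a perfect cube.
  y = 3: RHS = 773 is not a perfect cube.
  y = -3: RHS = -793 is not a perfect cube.
Continuing the search up to |y| = 30 finds no solutions either.
No (x, y) in the scanned range satisfies the equation.

No integer solutions with |y| ≤ 30.


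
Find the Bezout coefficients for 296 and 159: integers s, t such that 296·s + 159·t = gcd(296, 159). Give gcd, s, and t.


Euclidean algorithm on (296, 159) — divide until remainder is 0:
  296 = 1 · 159 + 137
  159 = 1 · 137 + 22
  137 = 6 · 22 + 5
  22 = 4 · 5 + 2
  5 = 2 · 2 + 1
  2 = 2 · 1 + 0
gcd(296, 159) = 1.
Track Bezout coefficients alongside the remainders: start with r₀ = 296 = a·1 + b·0 (s = 1, t = 0) and r₁ = 159 = a·0 + b·1 (s = 0, t = 1); each new remainder r_{k+1} = r_{k-1} − q_k·r_k inherits s_{k+1} = s_{k-1} − q_k·s_k, t_{k+1} = t_{k-1} − q_k·t_k, so r_k = a·s_k + b·t_k at every step:
  q = 1: r = 137, s = 1 − 1·0 = 1, t = 0 − 1·1 = -1  (check: 296·1 + 159·(-1) = 137)
  q = 1: r = 22, s = 0 − 1·1 = -1, t = 1 − 1·(-1) = 2  (check: 296·(-1) + 159·2 = 22)
  q = 6: r = 5, s = 1 − 6·(-1) = 7, t = -1 − 6·2 = -13  (check: 296·7 + 159·(-13) = 5)
  q = 4: r = 2, s = -1 − 4·7 = -29, t = 2 − 4·(-13) = 54  (check: 296·(-29) + 159·54 = 2)
  q = 2: r = 1, s = 7 − 2·(-29) = 65, t = -13 − 2·54 = -121  (check: 296·65 + 159·(-121) = 1)
The row with r = 1 (the gcd) gives the Bezout coefficients s = 65, t = -121.
Result: 296 · (65) + 159 · (-121) = 1.

gcd(296, 159) = 1; s = 65, t = -121 (check: 296·65 + 159·(-121) = 1).


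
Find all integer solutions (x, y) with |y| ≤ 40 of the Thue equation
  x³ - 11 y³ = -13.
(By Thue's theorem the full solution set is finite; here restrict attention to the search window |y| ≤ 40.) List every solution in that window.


The equation is x³ - 11y³ = -13. For fixed y, x³ = 11·y³ − 13, so a solution requires the RHS to be a perfect cube.
Strategy: iterate y from -40 to 40, compute RHS = 11·y³ − 13, and check whether it is a (positive or negative) perfect cube.
Check small values of y:
  y = 0: RHS = -13 is not a perfect cube.
  y = 1: RHS = -2 is not a perfect cube.
  y = -1: RHS = -24 is not a perfect cube.
  y = 2: RHS = 75 is not a perfect cube.
  y = -2: RHS = -101 is not a perfect cube.
  y = 3: RHS = 284 is not a perfect cube.
  y = -3: RHS = -310 is not a perfect cube.
Continuing the search up to |y| = 40 finds no solutions either.
No (x, y) in the scanned range satisfies the equation.

No integer solutions with |y| ≤ 40.


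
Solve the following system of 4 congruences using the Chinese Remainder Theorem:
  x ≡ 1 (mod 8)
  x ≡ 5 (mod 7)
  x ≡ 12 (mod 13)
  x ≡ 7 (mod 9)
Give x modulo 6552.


Product of moduli M = 8 · 7 · 13 · 9 = 6552.
Merge one congruence at a time:
  Start: x ≡ 1 (mod 8).
  Combine with x ≡ 5 (mod 7); new modulus lcm = 56.
    Write x = 1 + 8·t and substitute into x ≡ 5 (mod 7): 8·t ≡ 5 − 1 = 4 (mod 7).
    Reduce coefficients mod 7: 1·t ≡ 4 (mod 7).
    So t ≡ 4 (mod 7).
    Then x = 1 + 8·4 = 33, valid modulo lcm(8, 7) = 56: x ≡ 33 (mod 56).
  Combine with x ≡ 12 (mod 13); new modulus lcm = 728.
    Write x = 33 + 56·t and substitute into x ≡ 12 (mod 13): 56·t ≡ 12 − 33 = -21 (mod 13).
    Reduce coefficients mod 13: 4·t ≡ 5 (mod 13).
    The inverse of 4 mod 13 is 10 (since 4·10 = 40 = 3·13 + 1), so t ≡ 10·5 = 50 ≡ 11 (mod 13).
    Then x = 33 + 56·11 = 649, valid modulo lcm(56, 13) = 728: x ≡ 649 (mod 728).
  Combine with x ≡ 7 (mod 9); new modulus lcm = 6552.
    Write x = 649 + 728·t and substitute into x ≡ 7 (mod 9): 728·t ≡ 7 − 649 = -642 (mod 9).
    Reduce coefficients mod 9: 8·t ≡ 6 (mod 9).
    The inverse of 8 mod 9 is 8 (since 8·8 = 64 = 7·9 + 1), so t ≡ 8·6 = 48 ≡ 3 (mod 9).
    Then x = 649 + 728·3 = 2833, valid modulo lcm(728, 9) = 6552: x ≡ 2833 (mod 6552).
Verify against each original: 2833 mod 8 = 1, 2833 mod 7 = 5, 2833 mod 13 = 12, 2833 mod 9 = 7.

x ≡ 2833 (mod 6552).


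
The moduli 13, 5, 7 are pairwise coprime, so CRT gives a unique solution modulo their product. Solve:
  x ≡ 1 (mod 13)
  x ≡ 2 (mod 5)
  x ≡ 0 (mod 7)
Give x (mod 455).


Moduli 13, 5, 7 are pairwise coprime; by CRT there is a unique solution modulo M = 13 · 5 · 7 = 455.
Solve pairwise, accumulating the modulus:
  Start with x ≡ 1 (mod 13).
  Combine with x ≡ 2 (mod 5): since gcd(13, 5) = 1, we get a unique residue mod 65.
    Write x = 1 + 13·t and substitute into x ≡ 2 (mod 5): 13·t ≡ 2 − 1 = 1 (mod 5).
    Reduce coefficients mod 5: 3·t ≡ 1 (mod 5).
    The inverse of 3 mod 5 is 2 (since 3·2 = 6 = 1·5 + 1), so t ≡ 2·1 = 2 ≡ 2 (mod 5).
    Then x = 1 + 13·2 = 27, valid modulo lcm(13, 5) = 65: x ≡ 27 (mod 65).
  Combine with x ≡ 0 (mod 7): since gcd(65, 7) = 1, we get a unique residue mod 455.
    Write x = 27 + 65·t and substitute into x ≡ 0 (mod 7): 65·t ≡ 0 − 27 = -27 (mod 7).
    Reduce coefficients mod 7: 2·t ≡ 1 (mod 7).
    The inverse of 2 mod 7 is 4 (since 2·4 = 8 = 1·7 + 1), so t ≡ 4·1 = 4 ≡ 4 (mod 7).
    Then x = 27 + 65·4 = 287, valid modulo lcm(65, 7) = 455: x ≡ 287 (mod 455).
Verify: 287 mod 13 = 1 ✓, 287 mod 5 = 2 ✓, 287 mod 7 = 0 ✓.

x ≡ 287 (mod 455).


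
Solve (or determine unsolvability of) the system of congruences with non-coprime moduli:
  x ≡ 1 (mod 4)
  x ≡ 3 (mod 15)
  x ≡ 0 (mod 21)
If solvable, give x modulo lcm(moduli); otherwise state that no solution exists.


Moduli 4, 15, 21 are not pairwise coprime, so CRT works modulo lcm(m_i) when all pairwise compatibility conditions hold.
Pairwise compatibility: gcd(m_i, m_j) must divide a_i - a_j for every pair.
Merge one congruence at a time:
  Start: x ≡ 1 (mod 4).
  Combine with x ≡ 3 (mod 15): gcd(4, 15) = 1; 3 - 1 = 2, which IS divisible by 1, so compatible.
    Write x = 1 + 4·t and substitute into x ≡ 3 (mod 15): 4·t ≡ 3 − 1 = 2 (mod 15).
    The inverse of 4 mod 15 is 4 (since 4·4 = 16 = 1·15 + 1), so t ≡ 4·2 = 8 ≡ 8 (mod 15).
    Then x = 1 + 4·8 = 33, valid modulo lcm(4, 15) = 60: x ≡ 33 (mod 60).
  Combine with x ≡ 0 (mod 21): gcd(60, 21) = 3; 0 - 33 = -33, which IS divisible by 3, so compatible.
    Write x = 33 + 60·t and substitute into x ≡ 0 (mod 21): 60·t ≡ 0 − 33 = -33 (mod 21).
    Divide the congruence (and modulus) by g = 3: 20·t ≡ -11 (mod 7).
    Reduce coefficients mod 7: 6·t ≡ 3 (mod 7).
    The inverse of 6 mod 7 is 6 (since 6·6 = 36 = 5·7 + 1), so t ≡ 6·3 = 18 ≡ 4 (mod 7).
    Then x = 33 + 60·4 = 273, valid modulo lcm(60, 21) = 420: x ≡ 273 (mod 420).
Verify: 273 mod 4 = 1, 273 mod 15 = 3, 273 mod 21 = 0.

x ≡ 273 (mod 420).


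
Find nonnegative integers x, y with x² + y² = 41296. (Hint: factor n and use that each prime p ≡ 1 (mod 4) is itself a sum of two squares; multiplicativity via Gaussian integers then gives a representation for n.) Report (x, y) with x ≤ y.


Step 1: Factor n = 41296 = 2^4 · 29 · 89.
Step 2: Check the mod-4 condition on each prime factor: 2 = 2 (special); 29 ≡ 1 (mod 4), exponent 1; 89 ≡ 1 (mod 4), exponent 1.
All primes ≡ 3 (mod 4) appear to even exponent (or don't appear), so by the two-squares theorem n IS expressible as a sum of two squares.
Step 3: Build a representation. Group n = k² · m with k = 4 and m = 29 · 89 = 2581 (a product of primes ≡ 1 (mod 4)); a representation of m scales to one of n via (k·x)² + (k·y)² = k²(x² + y²). Each prime p ≡ 1 (mod 4) is itself a sum of two squares; find a² by testing p − a² for a perfect square:
  29: 29 − 1² = 28, 29 − 2² = 25 = 5² ⇒ 29 = 2² + 5².
  89: 89 − 1² = 88, 89 − 2² = 85, 89 − 3² = 80, 89 − 4² = 73, 89 − 5² = 64 = 8² ⇒ 89 = 5² + 8².
  Combine using the Brahmagupta–Fibonacci identity (a² + b²)(c² + d²) = (ac − bd)² + (ad + bc)² = (ac + bd)² + (ad − bc)²:
  29 · 89 = 2581: from (2² + 5²)(5² + 8²), take (2·5 − 5·8, 2·8 + 5·5) = (10 − 40, 16 + 25) = (-30, 41); dropping signs (only squares matter) gives (30, 41); check 30² + 41² = 900 + 1681 = 2581 ✓.
  Scale by k = 4: (4·30, 4·41) = (120, 164).
Step 4: Order so x ≤ y and verify: 120² + 164² = 14400 + 26896 = 41296 = n. ✓

n = 41296 = 120² + 164² (one valid representation with x ≤ y).


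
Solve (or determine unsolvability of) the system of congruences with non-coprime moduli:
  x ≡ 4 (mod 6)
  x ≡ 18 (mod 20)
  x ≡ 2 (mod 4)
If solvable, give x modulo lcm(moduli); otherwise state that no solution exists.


Moduli 6, 20, 4 are not pairwise coprime, so CRT works modulo lcm(m_i) when all pairwise compatibility conditions hold.
Pairwise compatibility: gcd(m_i, m_j) must divide a_i - a_j for every pair.
Merge one congruence at a time:
  Start: x ≡ 4 (mod 6).
  Combine with x ≡ 18 (mod 20): gcd(6, 20) = 2; 18 - 4 = 14, which IS divisible by 2, so compatible.
    Write x = 4 + 6·t and substitute into x ≡ 18 (mod 20): 6·t ≡ 18 − 4 = 14 (mod 20).
    Divide the congruence (and modulus) by g = 2: 3·t ≡ 7 (mod 10).
    The inverse of 3 mod 10 is 7 (since 3·7 = 21 = 2·10 + 1), so t ≡ 7·7 = 49 ≡ 9 (mod 10).
    Then x = 4 + 6·9 = 58, valid modulo lcm(6, 20) = 60: x ≡ 58 (mod 60).
  Combine with x ≡ 2 (mod 4): gcd(60, 4) = 4; 2 - 58 = -56, which IS divisible by 4, so compatible.
    Write x = 58 + 60·t and substitute into x ≡ 2 (mod 4): 60·t ≡ 2 − 58 = -56 (mod 4).
    Divide the congruence (and modulus) by g = 4: 15·t ≡ -14 (mod 1).
    Modulo 1 every t works; take t = 0.
    Then x = 58 + 60·0 = 58, valid modulo lcm(60, 4) = 60: x ≡ 58 (mod 60).
Verify: 58 mod 6 = 4, 58 mod 20 = 18, 58 mod 4 = 2.

x ≡ 58 (mod 60).


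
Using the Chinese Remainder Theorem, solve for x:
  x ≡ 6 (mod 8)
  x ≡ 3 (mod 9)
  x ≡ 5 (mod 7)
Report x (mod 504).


Moduli 8, 9, 7 are pairwise coprime; by CRT there is a unique solution modulo M = 8 · 9 · 7 = 504.
Solve pairwise, accumulating the modulus:
  Start with x ≡ 6 (mod 8).
  Combine with x ≡ 3 (mod 9): since gcd(8, 9) = 1, we get a unique residue mod 72.
    Write x = 6 + 8·t and substitute into x ≡ 3 (mod 9): 8·t ≡ 3 − 6 = -3 (mod 9).
    Reduce coefficients mod 9: 8·t ≡ 6 (mod 9).
    The inverse of 8 mod 9 is 8 (since 8·8 = 64 = 7·9 + 1), so t ≡ 8·6 = 48 ≡ 3 (mod 9).
    Then x = 6 + 8·3 = 30, valid modulo lcm(8, 9) = 72: x ≡ 30 (mod 72).
  Combine with x ≡ 5 (mod 7): since gcd(72, 7) = 1, we get a unique residue mod 504.
    Write x = 30 + 72·t and substitute into x ≡ 5 (mod 7): 72·t ≡ 5 − 30 = -25 (mod 7).
    Reduce coefficients mod 7: 2·t ≡ 3 (mod 7).
    The inverse of 2 mod 7 is 4 (since 2·4 = 8 = 1·7 + 1), so t ≡ 4·3 = 12 ≡ 5 (mod 7).
    Then x = 30 + 72·5 = 390, valid modulo lcm(72, 7) = 504: x ≡ 390 (mod 504).
Verify: 390 mod 8 = 6 ✓, 390 mod 9 = 3 ✓, 390 mod 7 = 5 ✓.

x ≡ 390 (mod 504).


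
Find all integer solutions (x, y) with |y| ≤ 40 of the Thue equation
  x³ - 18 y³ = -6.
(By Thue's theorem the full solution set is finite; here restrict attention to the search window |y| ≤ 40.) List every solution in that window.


The equation is x³ - 18y³ = -6. For fixed y, x³ = 18·y³ − 6, so a solution requires the RHS to be a perfect cube.
Strategy: iterate y from -40 to 40, compute RHS = 18·y³ − 6, and check whether it is a (positive or negative) perfect cube.
Check small values of y:
  y = 0: RHS = -6 is not a perfect cube.
  y = 1: RHS = 12 is not a perfect cube.
  y = -1: RHS = -24 is not a perfect cube.
  y = 2: RHS = 138 is not a perfect cube.
  y = -2: RHS = -150 is not a perfect cube.
  y = 3: RHS = 480 is not a perfect cube.
  y = -3: RHS = -492 is not a perfect cube.
Continuing the search up to |y| = 40 finds no solutions either.
No (x, y) in the scanned range satisfies the equation.

No integer solutions with |y| ≤ 40.


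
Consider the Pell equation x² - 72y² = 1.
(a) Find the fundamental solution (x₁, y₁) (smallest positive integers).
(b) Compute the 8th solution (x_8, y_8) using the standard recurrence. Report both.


Step 1: Find the fundamental solution (x₁, y₁) of x² - 72y² = 1.
  Expand √72 as a continued fraction. a₀ = ⌊√72⌋ = 8; iterate m_{k+1} = d_k·a_k − m_k, d_{k+1} = (72 − m_{k+1}²)/d_k, a_{k+1} = ⌊(a₀ + m_{k+1})/d_{k+1}⌋ (starting m₀ = 0, d₀ = 1), with convergents p_k = a_k·p_{k-1} + p_{k-2}, q_k = a_k·q_{k-1} + q_{k-2} (p₋₁ = 1, q₋₁ = 0):
  k = 0: a₀ = 8; p₀/q₀ = 8/1; p₀² − 72·q₀² = 64 − 72 = -8.
  k = 1: m = 8, d = 8, a = ⌊(8 + 8)/8⌋ = 2; p/q = (2·8 + 1)/(2·1 + 0) = 17/2; p² − 72·q² = 289 − 288 = 1.
  The first convergent with p² − 72·q² = 1 gives the fundamental solution (x₁, y₁) = (17, 2).
Step 2: Apply the recurrence (x_{n+1}, y_{n+1}) = (x₁x_n + 72y₁y_n, x₁y_n + y₁x_n) repeatedly.
  From (x_1, y_1) = (17, 2): x_2 = 17·17 + 72·2·2 = 577; y_2 = 17·2 + 2·17 = 68.
  From (x_2, y_2) = (577, 68): x_3 = 17·577 + 72·2·68 = 19601; y_3 = 17·68 + 2·577 = 2310.
  From (x_3, y_3) = (19601, 2310): x_4 = 17·19601 + 72·2·2310 = 665857; y_4 = 17·2310 + 2·19601 = 78472.
  From (x_4, y_4) = (665857, 78472): x_5 = 17·665857 + 72·2·78472 = 22619537; y_5 = 17·78472 + 2·665857 = 2665738.
  From (x_5, y_5) = (22619537, 2665738): x_6 = 17·22619537 + 72·2·2665738 = 768398401; y_6 = 17·2665738 + 2·22619537 = 90556620.
  From (x_6, y_6) = (768398401, 90556620): x_7 = 17·768398401 + 72·2·90556620 = 26102926097; y_7 = 17·90556620 + 2·768398401 = 3076259342.
  From (x_7, y_7) = (26102926097, 3076259342): x_8 = 17·26102926097 + 72·2·3076259342 = 886731088897; y_8 = 17·3076259342 + 2·26102926097 = 104502261008.
Step 3: Verify x_8² - 72·y_8² = 786292024016459316676609 - 786292024016459316676608 = 1 (should be 1). ✓

(x_1, y_1) = (17, 2); (x_8, y_8) = (886731088897, 104502261008).


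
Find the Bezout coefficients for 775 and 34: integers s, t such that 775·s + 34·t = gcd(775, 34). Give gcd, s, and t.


Euclidean algorithm on (775, 34) — divide until remainder is 0:
  775 = 22 · 34 + 27
  34 = 1 · 27 + 7
  27 = 3 · 7 + 6
  7 = 1 · 6 + 1
  6 = 6 · 1 + 0
gcd(775, 34) = 1.
Track Bezout coefficients alongside the remainders: start with r₀ = 775 = a·1 + b·0 (s = 1, t = 0) and r₁ = 34 = a·0 + b·1 (s = 0, t = 1); each new remainder r_{k+1} = r_{k-1} − q_k·r_k inherits s_{k+1} = s_{k-1} − q_k·s_k, t_{k+1} = t_{k-1} − q_k·t_k, so r_k = a·s_k + b·t_k at every step:
  q = 22: r = 27, s = 1 − 22·0 = 1, t = 0 − 22·1 = -22  (check: 775·1 + 34·(-22) = 27)
  q = 1: r = 7, s = 0 − 1·1 = -1, t = 1 − 1·(-22) = 23  (check: 775·(-1) + 34·23 = 7)
  q = 3: r = 6, s = 1 − 3·(-1) = 4, t = -22 − 3·23 = -91  (check: 775·4 + 34·(-91) = 6)
  q = 1: r = 1, s = -1 − 1·4 = -5, t = 23 − 1·(-91) = 114  (check: 775·(-5) + 34·114 = 1)
The row with r = 1 (the gcd) gives the Bezout coefficients s = -5, t = 114.
Result: 775 · (-5) + 34 · (114) = 1.

gcd(775, 34) = 1; s = -5, t = 114 (check: 775·(-5) + 34·114 = 1).


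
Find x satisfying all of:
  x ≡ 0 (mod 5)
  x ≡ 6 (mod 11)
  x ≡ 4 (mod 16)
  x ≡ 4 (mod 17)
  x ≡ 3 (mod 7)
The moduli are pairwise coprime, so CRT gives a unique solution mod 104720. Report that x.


Product of moduli M = 5 · 11 · 16 · 17 · 7 = 104720.
Merge one congruence at a time:
  Start: x ≡ 0 (mod 5).
  Combine with x ≡ 6 (mod 11); new modulus lcm = 55.
    Write x = 0 + 5·t and substitute into x ≡ 6 (mod 11): 5·t ≡ 6 − 0 = 6 (mod 11).
    The inverse of 5 mod 11 is 9 (since 5·9 = 45 = 4·11 + 1), so t ≡ 9·6 = 54 ≡ 10 (mod 11).
    Then x = 0 + 5·10 = 50, valid modulo lcm(5, 11) = 55: x ≡ 50 (mod 55).
  Combine with x ≡ 4 (mod 16); new modulus lcm = 880.
    Write x = 50 + 55·t and substitute into x ≡ 4 (mod 16): 55·t ≡ 4 − 50 = -46 (mod 16).
    Reduce coefficients mod 16: 7·t ≡ 2 (mod 16).
    The inverse of 7 mod 16 is 7 (since 7·7 = 49 = 3·16 + 1), so t ≡ 7·2 = 14 ≡ 14 (mod 16).
    Then x = 50 + 55·14 = 820, valid modulo lcm(55, 16) = 880: x ≡ 820 (mod 880).
  Combine with x ≡ 4 (mod 17); new modulus lcm = 14960.
    Write x = 820 + 880·t and substitute into x ≡ 4 (mod 17): 880·t ≡ 4 − 820 = -816 (mod 17).
    Reduce coefficients mod 17: 13·t ≡ 0 (mod 17).
    The inverse of 13 mod 17 is 4 (since 13·4 = 52 = 3·17 + 1), so t ≡ 4·0 = 0 ≡ 0 (mod 17).
    Then x = 820 + 880·0 = 820, valid modulo lcm(880, 17) = 14960: x ≡ 820 (mod 14960).
  Combine with x ≡ 3 (mod 7); new modulus lcm = 104720.
    Write x = 820 + 14960·t and substitute into x ≡ 3 (mod 7): 14960·t ≡ 3 − 820 = -817 (mod 7).
    Reduce coefficients mod 7: 1·t ≡ 2 (mod 7).
    So t ≡ 2 (mod 7).
    Then x = 820 + 14960·2 = 30740, valid modulo lcm(14960, 7) = 104720: x ≡ 30740 (mod 104720).
Verify against each original: 30740 mod 5 = 0, 30740 mod 11 = 6, 30740 mod 16 = 4, 30740 mod 17 = 4, 30740 mod 7 = 3.

x ≡ 30740 (mod 104720).


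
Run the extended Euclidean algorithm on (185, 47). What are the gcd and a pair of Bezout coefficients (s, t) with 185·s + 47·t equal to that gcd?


Euclidean algorithm on (185, 47) — divide until remainder is 0:
  185 = 3 · 47 + 44
  47 = 1 · 44 + 3
  44 = 14 · 3 + 2
  3 = 1 · 2 + 1
  2 = 2 · 1 + 0
gcd(185, 47) = 1.
Track Bezout coefficients alongside the remainders: start with r₀ = 185 = a·1 + b·0 (s = 1, t = 0) and r₁ = 47 = a·0 + b·1 (s = 0, t = 1); each new remainder r_{k+1} = r_{k-1} − q_k·r_k inherits s_{k+1} = s_{k-1} − q_k·s_k, t_{k+1} = t_{k-1} − q_k·t_k, so r_k = a·s_k + b·t_k at every step:
  q = 3: r = 44, s = 1 − 3·0 = 1, t = 0 − 3·1 = -3  (check: 185·1 + 47·(-3) = 44)
  q = 1: r = 3, s = 0 − 1·1 = -1, t = 1 − 1·(-3) = 4  (check: 185·(-1) + 47·4 = 3)
  q = 14: r = 2, s = 1 − 14·(-1) = 15, t = -3 − 14·4 = -59  (check: 185·15 + 47·(-59) = 2)
  q = 1: r = 1, s = -1 − 1·15 = -16, t = 4 − 1·(-59) = 63  (check: 185·(-16) + 47·63 = 1)
The row with r = 1 (the gcd) gives the Bezout coefficients s = -16, t = 63.
Result: 185 · (-16) + 47 · (63) = 1.

gcd(185, 47) = 1; s = -16, t = 63 (check: 185·(-16) + 47·63 = 1).


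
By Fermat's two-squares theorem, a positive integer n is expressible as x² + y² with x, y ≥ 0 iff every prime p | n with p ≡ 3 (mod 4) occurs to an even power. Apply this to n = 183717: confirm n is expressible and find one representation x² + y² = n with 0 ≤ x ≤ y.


Step 1: Factor n = 183717 = 3^2 · 137 · 149.
Step 2: Check the mod-4 condition on each prime factor: 3 ≡ 3 (mod 4), exponent 2 (must be even); 137 ≡ 1 (mod 4), exponent 1; 149 ≡ 1 (mod 4), exponent 1.
All primes ≡ 3 (mod 4) appear to even exponent (or don't appear), so by the two-squares theorem n IS expressible as a sum of two squares.
Step 3: Build a representation. Group n = k² · m with k = 3 and m = 137 · 149 = 20413 (a product of primes ≡ 1 (mod 4)); a representation of m scales to one of n via (k·x)² + (k·y)² = k²(x² + y²). Each prime p ≡ 1 (mod 4) is itself a sum of two squares; find a² by testing p − a² for a perfect square:
  137: 137 − 1² = 136, 137 − 2² = 133, 137 − 3² = 128, 137 − 4² = 121 = 11² ⇒ 137 = 4² + 11².
  149: 149 − 1² = 148, 149 − 2² = 145, 149 − 3² = 140, 149 − 4² = 133, 149 − 5² = 124, 149 − 6² = 113, 149 − 7² = 100 = 10² ⇒ 149 = 7² + 10².
  Combine using the Brahmagupta–Fibonacci identity (a² + b²)(c² + d²) = (ac − bd)² + (ad + bc)² = (ac + bd)² + (ad − bc)²:
  137 · 149 = 20413: from (4² + 11²)(7² + 10²), take (4·7 − 11·10, 4·10 + 11·7) = (28 − 110, 40 + 77) = (-82, 117); dropping signs (only squares matter) gives (82, 117); check 82² + 117² = 6724 + 13689 = 20413 ✓.
  Scale by k = 3: (3·82, 3·117) = (246, 351).
Step 4: Order so x ≤ y and verify: 246² + 351² = 60516 + 123201 = 183717 = n. ✓

n = 183717 = 246² + 351² (one valid representation with x ≤ y).


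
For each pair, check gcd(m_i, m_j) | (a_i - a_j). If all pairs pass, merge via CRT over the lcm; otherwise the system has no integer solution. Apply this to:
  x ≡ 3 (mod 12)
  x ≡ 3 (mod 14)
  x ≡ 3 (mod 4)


Moduli 12, 14, 4 are not pairwise coprime, so CRT works modulo lcm(m_i) when all pairwise compatibility conditions hold.
Pairwise compatibility: gcd(m_i, m_j) must divide a_i - a_j for every pair.
Merge one congruence at a time:
  Start: x ≡ 3 (mod 12).
  Combine with x ≡ 3 (mod 14): gcd(12, 14) = 2; 3 - 3 = 0, which IS divisible by 2, so compatible.
    Write x = 3 + 12·t and substitute into x ≡ 3 (mod 14): 12·t ≡ 3 − 3 = 0 (mod 14).
    Divide the congruence (and modulus) by g = 2: 6·t ≡ 0 (mod 7).
    The inverse of 6 mod 7 is 6 (since 6·6 = 36 = 5·7 + 1), so t ≡ 6·0 = 0 ≡ 0 (mod 7).
    Then x = 3 + 12·0 = 3, valid modulo lcm(12, 14) = 84: x ≡ 3 (mod 84).
  Combine with x ≡ 3 (mod 4): gcd(84, 4) = 4; 3 - 3 = 0, which IS divisible by 4, so compatible.
    Write x = 3 + 84·t and substitute into x ≡ 3 (mod 4): 84·t ≡ 3 − 3 = 0 (mod 4).
    Divide the congruence (and modulus) by g = 4: 21·t ≡ 0 (mod 1).
    Modulo 1 every t works; take t = 0.
    Then x = 3 + 84·0 = 3, valid modulo lcm(84, 4) = 84: x ≡ 3 (mod 84).
Verify: 3 mod 12 = 3, 3 mod 14 = 3, 3 mod 4 = 3.

x ≡ 3 (mod 84).


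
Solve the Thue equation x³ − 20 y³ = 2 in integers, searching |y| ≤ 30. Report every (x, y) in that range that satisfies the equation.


The equation is x³ - 20y³ = 2. For fixed y, x³ = 20·y³ + 2, so a solution requires the RHS to be a perfect cube.
Strategy: iterate y from -30 to 30, compute RHS = 20·y³ + 2, and check whether it is a (positive or negative) perfect cube.
Check small values of y:
  y = 0: RHS = 2 is not a perfect cube.
  y = 1: RHS = 22 is not a perfect cube.
  y = -1: RHS = -18 is not a perfect cube.
  y = 2: RHS = 162 is not a perfect cube.
  y = -2: RHS = -158 is not a perfect cube.
  y = 3: RHS = 542 is not a perfect cube.
  y = -3: RHS = -538 is not a perfect cube.
Continuing the search up to |y| = 30 finds no solutions either.
No (x, y) in the scanned range satisfies the equation.

No integer solutions with |y| ≤ 30.


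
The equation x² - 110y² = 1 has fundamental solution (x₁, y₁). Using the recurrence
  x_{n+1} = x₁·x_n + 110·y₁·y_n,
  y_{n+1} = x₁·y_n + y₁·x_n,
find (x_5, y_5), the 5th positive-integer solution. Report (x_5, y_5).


Step 1: Find the fundamental solution (x₁, y₁) of x² - 110y² = 1.
  Expand √110 as a continued fraction. a₀ = ⌊√110⌋ = 10; iterate m_{k+1} = d_k·a_k − m_k, d_{k+1} = (110 − m_{k+1}²)/d_k, a_{k+1} = ⌊(a₀ + m_{k+1})/d_{k+1}⌋ (starting m₀ = 0, d₀ = 1), with convergents p_k = a_k·p_{k-1} + p_{k-2}, q_k = a_k·q_{k-1} + q_{k-2} (p₋₁ = 1, q₋₁ = 0):
  k = 0: a₀ = 10; p₀/q₀ = 10/1; p₀² − 110·q₀² = 100 − 110 = -10.
  k = 1: m = 10, d = 10, a = ⌊(10 + 10)/10⌋ = 2; p/q = (2·10 + 1)/(2·1 + 0) = 21/2; p² − 110·q² = 441 − 440 = 1.
  The first convergent with p² − 110·q² = 1 gives the fundamental solution (x₁, y₁) = (21, 2).
Step 2: Apply the recurrence (x_{n+1}, y_{n+1}) = (x₁x_n + 110y₁y_n, x₁y_n + y₁x_n) repeatedly.
  From (x_1, y_1) = (21, 2): x_2 = 21·21 + 110·2·2 = 881; y_2 = 21·2 + 2·21 = 84.
  From (x_2, y_2) = (881, 84): x_3 = 21·881 + 110·2·84 = 36981; y_3 = 21·84 + 2·881 = 3526.
  From (x_3, y_3) = (36981, 3526): x_4 = 21·36981 + 110·2·3526 = 1552321; y_4 = 21·3526 + 2·36981 = 148008.
  From (x_4, y_4) = (1552321, 148008): x_5 = 21·1552321 + 110·2·148008 = 65160501; y_5 = 21·148008 + 2·1552321 = 6212810.
Step 3: Verify x_5² - 110·y_5² = 4245890890571001 - 4245890890571000 = 1 (should be 1). ✓

(x_1, y_1) = (21, 2); (x_5, y_5) = (65160501, 6212810).


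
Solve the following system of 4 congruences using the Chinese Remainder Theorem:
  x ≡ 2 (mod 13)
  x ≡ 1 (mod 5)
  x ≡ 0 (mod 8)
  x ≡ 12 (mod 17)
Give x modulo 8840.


Product of moduli M = 13 · 5 · 8 · 17 = 8840.
Merge one congruence at a time:
  Start: x ≡ 2 (mod 13).
  Combine with x ≡ 1 (mod 5); new modulus lcm = 65.
    Write x = 2 + 13·t and substitute into x ≡ 1 (mod 5): 13·t ≡ 1 − 2 = -1 (mod 5).
    Reduce coefficients mod 5: 3·t ≡ 4 (mod 5).
    The inverse of 3 mod 5 is 2 (since 3·2 = 6 = 1·5 + 1), so t ≡ 2·4 = 8 ≡ 3 (mod 5).
    Then x = 2 + 13·3 = 41, valid modulo lcm(13, 5) = 65: x ≡ 41 (mod 65).
  Combine with x ≡ 0 (mod 8); new modulus lcm = 520.
    Write x = 41 + 65·t and substitute into x ≡ 0 (mod 8): 65·t ≡ 0 − 41 = -41 (mod 8).
    Reduce coefficients mod 8: 1·t ≡ 7 (mod 8).
    So t ≡ 7 (mod 8).
    Then x = 41 + 65·7 = 496, valid modulo lcm(65, 8) = 520: x ≡ 496 (mod 520).
  Combine with x ≡ 12 (mod 17); new modulus lcm = 8840.
    Write x = 496 + 520·t and substitute into x ≡ 12 (mod 17): 520·t ≡ 12 − 496 = -484 (mod 17).
    Reduce coefficients mod 17: 10·t ≡ 9 (mod 17).
    The inverse of 10 mod 17 is 12 (since 10·12 = 120 = 7·17 + 1), so t ≡ 12·9 = 108 ≡ 6 (mod 17).
    Then x = 496 + 520·6 = 3616, valid modulo lcm(520, 17) = 8840: x ≡ 3616 (mod 8840).
Verify against each original: 3616 mod 13 = 2, 3616 mod 5 = 1, 3616 mod 8 = 0, 3616 mod 17 = 12.

x ≡ 3616 (mod 8840).


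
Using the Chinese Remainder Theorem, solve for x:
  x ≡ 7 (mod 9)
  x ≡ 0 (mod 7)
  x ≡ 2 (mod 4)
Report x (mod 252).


Moduli 9, 7, 4 are pairwise coprime; by CRT there is a unique solution modulo M = 9 · 7 · 4 = 252.
Solve pairwise, accumulating the modulus:
  Start with x ≡ 7 (mod 9).
  Combine with x ≡ 0 (mod 7): since gcd(9, 7) = 1, we get a unique residue mod 63.
    Write x = 7 + 9·t and substitute into x ≡ 0 (mod 7): 9·t ≡ 0 − 7 = -7 (mod 7).
    Reduce coefficients mod 7: 2·t ≡ 0 (mod 7).
    The inverse of 2 mod 7 is 4 (since 2·4 = 8 = 1·7 + 1), so t ≡ 4·0 = 0 ≡ 0 (mod 7).
    Then x = 7 + 9·0 = 7, valid modulo lcm(9, 7) = 63: x ≡ 7 (mod 63).
  Combine with x ≡ 2 (mod 4): since gcd(63, 4) = 1, we get a unique residue mod 252.
    Write x = 7 + 63·t and substitute into x ≡ 2 (mod 4): 63·t ≡ 2 − 7 = -5 (mod 4).
    Reduce coefficients mod 4: 3·t ≡ 3 (mod 4).
    The inverse of 3 mod 4 is 3 (since 3·3 = 9 = 2·4 + 1), so t ≡ 3·3 = 9 ≡ 1 (mod 4).
    Then x = 7 + 63·1 = 70, valid modulo lcm(63, 4) = 252: x ≡ 70 (mod 252).
Verify: 70 mod 9 = 7 ✓, 70 mod 7 = 0 ✓, 70 mod 4 = 2 ✓.

x ≡ 70 (mod 252).
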